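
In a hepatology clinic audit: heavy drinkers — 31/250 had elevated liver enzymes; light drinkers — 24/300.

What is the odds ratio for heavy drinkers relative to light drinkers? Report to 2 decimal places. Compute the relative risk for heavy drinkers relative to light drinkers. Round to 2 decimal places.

odds, heavy drinkers = 31/219 = 0.1416
odds, light drinkers = 24/276 = 0.0870
OR = 0.1416 / 0.0870 = 1.63
risk, heavy drinkers = 31/250 = 0.1240
risk, light drinkers = 24/300 = 0.0800
RR = 0.1240 / 0.0800 = 1.55

OR = 1.63; RR = 1.55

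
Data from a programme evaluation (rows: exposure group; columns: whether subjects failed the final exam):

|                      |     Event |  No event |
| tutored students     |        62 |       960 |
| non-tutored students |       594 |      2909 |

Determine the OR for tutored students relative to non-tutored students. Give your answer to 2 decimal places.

OR = 0.32

odds, tutored students = 62/960 = 0.0646
odds, non-tutored students = 594/2909 = 0.2042
OR = 0.0646 / 0.2042 = 0.32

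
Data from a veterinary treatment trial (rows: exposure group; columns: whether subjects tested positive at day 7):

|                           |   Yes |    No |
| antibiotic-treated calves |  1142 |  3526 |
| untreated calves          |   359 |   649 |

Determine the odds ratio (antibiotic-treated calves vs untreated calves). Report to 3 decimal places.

OR = (1142 × 649) / (3526 × 359) = 741158/1265834 ≈ 0.586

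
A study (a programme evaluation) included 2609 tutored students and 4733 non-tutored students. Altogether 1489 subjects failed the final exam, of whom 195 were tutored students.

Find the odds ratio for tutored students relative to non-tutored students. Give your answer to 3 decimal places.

tutored students without the outcome: 2609 − 195 = 2414
non-tutored students with the outcome: 1489 − 195 = 1294
non-tutored students without the outcome: 4733 − 1294 = 3439
OR = (195 × 3439) / (2414 × 1294) = 670605/3123716 ≈ 0.215

0.215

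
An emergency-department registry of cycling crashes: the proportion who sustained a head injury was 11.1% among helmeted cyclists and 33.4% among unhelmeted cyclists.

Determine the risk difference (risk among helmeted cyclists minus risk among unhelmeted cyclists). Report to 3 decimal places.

risk difference = 0.1110 − 0.3340 = -0.223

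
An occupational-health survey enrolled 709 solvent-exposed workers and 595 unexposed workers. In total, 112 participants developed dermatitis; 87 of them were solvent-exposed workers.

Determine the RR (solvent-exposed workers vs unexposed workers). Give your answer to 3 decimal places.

solvent-exposed workers without the outcome: 709 − 87 = 622
unexposed workers with the outcome: 112 − 87 = 25
unexposed workers without the outcome: 595 − 25 = 570
risk, solvent-exposed workers = 87/709 = 0.12271
risk, unexposed workers = 25/595 = 0.04202
RR = 0.12271 / 0.04202 = 2.920

2.920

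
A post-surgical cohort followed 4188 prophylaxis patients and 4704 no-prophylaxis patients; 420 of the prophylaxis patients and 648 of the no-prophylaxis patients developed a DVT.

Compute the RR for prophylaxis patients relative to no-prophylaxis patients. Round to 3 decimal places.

RR ≈ 0.728

risk, prophylaxis patients = 420/4188 = 0.1003
risk, no-prophylaxis patients = 648/4704 = 0.1378
RR = 0.1003 / 0.1378 = 0.728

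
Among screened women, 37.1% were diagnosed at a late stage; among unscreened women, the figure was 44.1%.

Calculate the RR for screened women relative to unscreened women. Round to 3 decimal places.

RR = 0.3710 / 0.4410 = 0.841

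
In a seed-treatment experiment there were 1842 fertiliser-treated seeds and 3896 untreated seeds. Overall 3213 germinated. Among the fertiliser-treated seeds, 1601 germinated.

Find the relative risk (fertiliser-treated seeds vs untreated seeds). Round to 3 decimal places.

2.101

fertiliser-treated seeds without the outcome: 1842 − 1601 = 241
untreated seeds with the outcome: 3213 − 1601 = 1612
untreated seeds without the outcome: 3896 − 1612 = 2284
risk, fertiliser-treated seeds = 1601/1842 = 0.8692
risk, untreated seeds = 1612/3896 = 0.4138
RR = 0.8692 / 0.4138 = 2.101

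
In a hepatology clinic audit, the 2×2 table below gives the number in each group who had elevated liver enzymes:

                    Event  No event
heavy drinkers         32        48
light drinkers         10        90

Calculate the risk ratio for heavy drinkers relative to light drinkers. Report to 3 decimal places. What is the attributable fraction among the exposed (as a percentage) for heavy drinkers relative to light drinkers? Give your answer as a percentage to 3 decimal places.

risk, heavy drinkers = 32/80 = 0.4000
risk, light drinkers = 10/100 = 0.1000
RR = 0.4000 / 0.1000 = 4.000
AR% = (0.4000 − 0.1000) / 0.4000 = 0.7500 → 75.000%

RR = 4.000; AR% = 75.000%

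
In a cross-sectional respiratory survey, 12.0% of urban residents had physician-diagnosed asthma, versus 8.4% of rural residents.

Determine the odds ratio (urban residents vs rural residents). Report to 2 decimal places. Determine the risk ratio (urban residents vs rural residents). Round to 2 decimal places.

OR = 1.49; RR = 1.43

odds, urban residents = 0.1200/0.8800 = 0.1364
odds, rural residents = 0.0840/0.9160 = 0.0917
OR = 0.1364 / 0.0917 = 1.49
RR = 0.1200 / 0.0840 = 1.43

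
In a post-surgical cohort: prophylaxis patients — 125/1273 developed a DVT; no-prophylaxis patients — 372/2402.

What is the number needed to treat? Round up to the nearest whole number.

NNT = 18

risk, prophylaxis patients = 125/1273 = 0.098193
risk, no-prophylaxis patients = 372/2402 = 0.154871
absolute risk difference = 0.056678
1 / 0.056678 = 17.644 → round up → 18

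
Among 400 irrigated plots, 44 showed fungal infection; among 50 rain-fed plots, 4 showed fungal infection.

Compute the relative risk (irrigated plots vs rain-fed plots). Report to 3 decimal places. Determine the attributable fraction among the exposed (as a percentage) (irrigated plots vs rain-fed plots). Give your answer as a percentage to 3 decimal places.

risk, irrigated plots = 44/400 = 0.1100
risk, rain-fed plots = 4/50 = 0.0800
RR = 0.1100 / 0.0800 = 1.375
AR% = (0.1100 − 0.0800) / 0.1100 = 0.2727 → 27.273%

RR = 1.375; AR% = 27.273%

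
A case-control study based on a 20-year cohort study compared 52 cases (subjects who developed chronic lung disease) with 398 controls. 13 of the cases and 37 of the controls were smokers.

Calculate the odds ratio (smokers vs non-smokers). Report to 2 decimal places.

OR = 3.25

odds, smokers = 13/37 = 0.3514
odds, non-smokers = 39/361 = 0.1080
OR = 0.3514 / 0.1080 = 3.25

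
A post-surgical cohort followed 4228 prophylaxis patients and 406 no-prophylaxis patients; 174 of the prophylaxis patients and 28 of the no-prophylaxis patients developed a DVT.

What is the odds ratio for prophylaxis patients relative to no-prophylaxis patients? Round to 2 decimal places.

odds, prophylaxis patients = 174/4054 = 0.04292
odds, no-prophylaxis patients = 28/378 = 0.07407
OR = 0.04292 / 0.07407 = 0.58

OR = 0.58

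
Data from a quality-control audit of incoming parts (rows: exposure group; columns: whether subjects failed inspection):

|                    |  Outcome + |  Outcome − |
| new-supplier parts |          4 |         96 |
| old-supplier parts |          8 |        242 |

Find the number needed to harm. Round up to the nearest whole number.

NNH ≈ 125

risk, new-supplier parts = 4/100 = 0.040000
risk, old-supplier parts = 8/250 = 0.032000
absolute risk difference = 0.008000
1 / 0.008000 = 125.000 → round up → 125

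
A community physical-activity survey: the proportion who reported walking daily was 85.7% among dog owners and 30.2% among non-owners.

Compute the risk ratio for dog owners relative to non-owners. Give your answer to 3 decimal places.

RR = 0.8570 / 0.3020 = 2.838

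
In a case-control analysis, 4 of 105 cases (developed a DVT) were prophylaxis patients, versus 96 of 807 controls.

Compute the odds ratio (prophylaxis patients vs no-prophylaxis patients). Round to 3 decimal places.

OR: 0.293

odds, prophylaxis patients = 4/96 = 0.04167
odds, no-prophylaxis patients = 101/711 = 0.14205
OR = 0.04167 / 0.14205 = 0.293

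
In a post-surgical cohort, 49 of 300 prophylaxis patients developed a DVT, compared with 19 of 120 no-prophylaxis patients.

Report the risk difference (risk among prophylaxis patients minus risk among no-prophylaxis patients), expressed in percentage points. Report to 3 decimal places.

RD ≈ 0.500

risk, prophylaxis patients = 49/300 = 0.1633
risk, no-prophylaxis patients = 19/120 = 0.1583
risk difference = 0.1633 − 0.1583 = 0.0050 → 0.500 percentage points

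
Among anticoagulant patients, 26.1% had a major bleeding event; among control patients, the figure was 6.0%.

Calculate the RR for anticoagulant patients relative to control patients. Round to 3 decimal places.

RR = 0.2610 / 0.0600 = 4.350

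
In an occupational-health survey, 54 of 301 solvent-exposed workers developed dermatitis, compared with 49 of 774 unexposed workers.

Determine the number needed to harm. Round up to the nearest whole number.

NNH: 9

risk, solvent-exposed workers = 54/301 = 0.179402
risk, unexposed workers = 49/774 = 0.063307
absolute risk difference = 0.116094
1 / 0.116094 = 8.614 → round up → 9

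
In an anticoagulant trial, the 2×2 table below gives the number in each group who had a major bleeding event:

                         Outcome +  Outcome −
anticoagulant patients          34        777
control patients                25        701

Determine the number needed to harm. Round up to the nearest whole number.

risk, anticoagulant patients = 34/811 = 0.041924
risk, control patients = 25/726 = 0.034435
absolute risk difference = 0.007488
1 / 0.007488 = 133.547 → round up → 134

NNH = 134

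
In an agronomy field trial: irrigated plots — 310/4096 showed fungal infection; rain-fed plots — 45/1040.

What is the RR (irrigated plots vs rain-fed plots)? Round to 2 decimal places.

risk, irrigated plots = 310/4096 = 0.07568
risk, rain-fed plots = 45/1040 = 0.04327
RR = 0.07568 / 0.04327 = 1.75

RR = 1.75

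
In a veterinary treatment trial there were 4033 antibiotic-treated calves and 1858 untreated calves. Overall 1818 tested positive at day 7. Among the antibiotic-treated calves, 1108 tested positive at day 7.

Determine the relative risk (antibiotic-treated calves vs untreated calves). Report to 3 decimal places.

antibiotic-treated calves without the outcome: 4033 − 1108 = 2925
untreated calves with the outcome: 1818 − 1108 = 710
untreated calves without the outcome: 1858 − 710 = 1148
risk, antibiotic-treated calves = 1108/4033 = 0.2747
risk, untreated calves = 710/1858 = 0.3821
RR = 0.2747 / 0.3821 = 0.719

0.719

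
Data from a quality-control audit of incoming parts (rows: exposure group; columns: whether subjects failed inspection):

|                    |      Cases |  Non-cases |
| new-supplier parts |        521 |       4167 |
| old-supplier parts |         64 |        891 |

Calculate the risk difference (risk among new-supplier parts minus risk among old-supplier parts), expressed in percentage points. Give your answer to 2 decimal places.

4.41

risk, new-supplier parts = 521/4688 = 0.1111
risk, old-supplier parts = 64/955 = 0.0670
risk difference = 0.1111 − 0.0670 = 0.0441 → 4.41 percentage points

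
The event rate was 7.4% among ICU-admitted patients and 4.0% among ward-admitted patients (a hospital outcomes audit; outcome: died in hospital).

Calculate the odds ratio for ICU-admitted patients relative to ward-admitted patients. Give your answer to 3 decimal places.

1.918

odds, ICU-admitted patients = 0.07400/0.92600 = 0.07991
odds, ward-admitted patients = 0.04000/0.96000 = 0.04167
OR = 0.07991 / 0.04167 = 1.918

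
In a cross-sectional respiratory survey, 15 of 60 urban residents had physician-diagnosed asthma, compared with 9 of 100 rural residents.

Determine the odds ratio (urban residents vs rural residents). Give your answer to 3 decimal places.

OR = (15 × 91) / (45 × 9) = 1365/405 ≈ 3.370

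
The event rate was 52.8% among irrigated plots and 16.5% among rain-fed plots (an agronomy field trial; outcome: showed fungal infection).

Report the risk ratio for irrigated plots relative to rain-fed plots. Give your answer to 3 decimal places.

RR = 0.5280 / 0.1650 = 3.200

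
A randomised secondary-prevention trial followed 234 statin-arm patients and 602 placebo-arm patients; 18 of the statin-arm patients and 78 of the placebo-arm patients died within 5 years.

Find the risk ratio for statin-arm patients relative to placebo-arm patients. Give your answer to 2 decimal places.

RR: 0.59

risk, statin-arm patients = 18/234 = 0.0769
risk, placebo-arm patients = 78/602 = 0.1296
RR = 0.0769 / 0.1296 = 0.59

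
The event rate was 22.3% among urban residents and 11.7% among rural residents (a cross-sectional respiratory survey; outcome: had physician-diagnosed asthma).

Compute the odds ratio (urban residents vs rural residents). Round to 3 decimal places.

OR ≈ 2.166

odds, urban residents = 0.2230/0.7770 = 0.2870
odds, rural residents = 0.1170/0.8830 = 0.1325
OR = 0.2870 / 0.1325 = 2.166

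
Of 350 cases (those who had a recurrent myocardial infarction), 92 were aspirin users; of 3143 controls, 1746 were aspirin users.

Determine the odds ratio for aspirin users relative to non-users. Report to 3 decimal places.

OR = (92 × 1397) / (1746 × 258) = 128524/450468 ≈ 0.285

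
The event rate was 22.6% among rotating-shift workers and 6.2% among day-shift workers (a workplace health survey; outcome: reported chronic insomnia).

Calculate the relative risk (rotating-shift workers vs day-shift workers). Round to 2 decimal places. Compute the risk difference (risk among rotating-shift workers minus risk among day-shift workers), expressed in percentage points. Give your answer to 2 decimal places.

RR = 0.2260 / 0.0620 = 3.65
risk difference = 0.2260 − 0.0620 = 0.1640 → 16.40 percentage points

RR = 3.65; RD = 16.40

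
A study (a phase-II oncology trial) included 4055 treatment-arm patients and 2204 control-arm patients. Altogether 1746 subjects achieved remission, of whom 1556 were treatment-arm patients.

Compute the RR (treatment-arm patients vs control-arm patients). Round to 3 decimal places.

RR = 4.451

treatment-arm patients without the outcome: 4055 − 1556 = 2499
control-arm patients with the outcome: 1746 − 1556 = 190
control-arm patients without the outcome: 2204 − 190 = 2014
risk, treatment-arm patients = 1556/4055 = 0.3837
risk, control-arm patients = 190/2204 = 0.0862
RR = 0.3837 / 0.0862 = 4.451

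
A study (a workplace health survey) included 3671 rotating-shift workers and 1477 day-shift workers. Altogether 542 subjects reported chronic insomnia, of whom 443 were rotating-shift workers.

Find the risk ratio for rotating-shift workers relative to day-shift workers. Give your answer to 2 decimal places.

rotating-shift workers without the outcome: 3671 − 443 = 3228
day-shift workers with the outcome: 542 − 443 = 99
day-shift workers without the outcome: 1477 − 99 = 1378
risk, rotating-shift workers = 443/3671 = 0.1207
risk, day-shift workers = 99/1477 = 0.0670
RR = 0.1207 / 0.0670 = 1.80

RR: 1.80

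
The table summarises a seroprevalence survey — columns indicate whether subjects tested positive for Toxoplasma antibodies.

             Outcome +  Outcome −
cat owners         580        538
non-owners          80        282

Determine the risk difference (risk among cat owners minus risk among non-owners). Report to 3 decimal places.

risk, cat owners = 580/1118 = 0.5188
risk, non-owners = 80/362 = 0.2210
risk difference = 0.5188 − 0.2210 = 0.298

0.298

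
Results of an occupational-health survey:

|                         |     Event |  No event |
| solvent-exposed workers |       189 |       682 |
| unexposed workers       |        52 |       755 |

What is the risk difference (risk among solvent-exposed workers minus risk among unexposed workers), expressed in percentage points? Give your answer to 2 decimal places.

RD ≈ 15.26

risk, solvent-exposed workers = 189/871 = 0.2170
risk, unexposed workers = 52/807 = 0.0644
risk difference = 0.2170 − 0.0644 = 0.1526 → 15.26 percentage points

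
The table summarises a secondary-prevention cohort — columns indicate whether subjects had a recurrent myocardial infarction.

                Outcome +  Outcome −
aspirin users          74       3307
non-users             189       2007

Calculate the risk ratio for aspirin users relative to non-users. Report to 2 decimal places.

risk, aspirin users = 74/3381 = 0.02189
risk, non-users = 189/2196 = 0.08607
RR = 0.02189 / 0.08607 = 0.25

0.25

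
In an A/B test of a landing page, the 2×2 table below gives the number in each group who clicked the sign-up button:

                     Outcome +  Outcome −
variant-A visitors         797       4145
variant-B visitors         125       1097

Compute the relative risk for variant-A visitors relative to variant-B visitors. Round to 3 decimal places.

risk, variant-A visitors = 797/4942 = 0.1613
risk, variant-B visitors = 125/1222 = 0.1023
RR = 0.1613 / 0.1023 = 1.577

1.577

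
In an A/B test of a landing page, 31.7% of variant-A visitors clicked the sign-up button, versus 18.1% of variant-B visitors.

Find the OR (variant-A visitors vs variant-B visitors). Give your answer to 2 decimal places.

odds, variant-A visitors = 0.3170/0.6830 = 0.4641
odds, variant-B visitors = 0.1810/0.8190 = 0.2210
OR = 0.4641 / 0.2210 = 2.10

OR ≈ 2.10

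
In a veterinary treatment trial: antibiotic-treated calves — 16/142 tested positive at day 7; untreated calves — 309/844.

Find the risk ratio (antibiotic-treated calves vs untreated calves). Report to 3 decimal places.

risk, antibiotic-treated calves = 16/142 = 0.1127
risk, untreated calves = 309/844 = 0.3661
RR = 0.1127 / 0.3661 = 0.308

0.308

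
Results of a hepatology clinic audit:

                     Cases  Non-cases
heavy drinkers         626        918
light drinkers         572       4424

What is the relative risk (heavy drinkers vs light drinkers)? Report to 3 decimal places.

3.541

risk, heavy drinkers = 626/1544 = 0.4054
risk, light drinkers = 572/4996 = 0.1145
RR = 0.4054 / 0.1145 = 3.541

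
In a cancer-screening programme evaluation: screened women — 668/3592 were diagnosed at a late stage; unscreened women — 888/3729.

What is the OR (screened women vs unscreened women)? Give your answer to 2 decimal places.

OR = (668 × 2841) / (2924 × 888) = 1897788/2596512 ≈ 0.73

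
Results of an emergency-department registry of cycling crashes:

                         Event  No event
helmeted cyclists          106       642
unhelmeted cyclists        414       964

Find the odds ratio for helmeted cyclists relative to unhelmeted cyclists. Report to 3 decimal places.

OR = (106 × 964) / (642 × 414) = 102184/265788 ≈ 0.384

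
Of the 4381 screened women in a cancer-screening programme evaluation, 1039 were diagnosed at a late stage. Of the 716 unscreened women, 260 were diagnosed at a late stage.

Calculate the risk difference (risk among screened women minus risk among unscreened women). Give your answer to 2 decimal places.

-0.13

risk, screened women = 1039/4381 = 0.2372
risk, unscreened women = 260/716 = 0.3631
risk difference = 0.2372 − 0.3631 = -0.13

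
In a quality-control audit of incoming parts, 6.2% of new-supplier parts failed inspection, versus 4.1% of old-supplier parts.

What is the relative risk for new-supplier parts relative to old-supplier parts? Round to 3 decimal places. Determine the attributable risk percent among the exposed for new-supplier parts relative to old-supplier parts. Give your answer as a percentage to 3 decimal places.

RR = 0.06200 / 0.04100 = 1.512
AR% = (0.06200 − 0.04100) / 0.06200 = 0.3387 → 33.871%

RR = 1.512; AR% = 33.871%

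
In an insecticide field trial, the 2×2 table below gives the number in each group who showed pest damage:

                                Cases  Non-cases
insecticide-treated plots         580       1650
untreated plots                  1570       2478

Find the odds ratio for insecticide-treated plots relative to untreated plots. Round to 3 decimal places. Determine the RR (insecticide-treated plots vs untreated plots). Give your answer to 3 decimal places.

odds, insecticide-treated plots = 580/1650 = 0.3515
odds, untreated plots = 1570/2478 = 0.6336
OR = 0.3515 / 0.6336 = 0.555
risk, insecticide-treated plots = 580/2230 = 0.2601
risk, untreated plots = 1570/4048 = 0.3878
RR = 0.2601 / 0.3878 = 0.671

OR = 0.555; RR = 0.671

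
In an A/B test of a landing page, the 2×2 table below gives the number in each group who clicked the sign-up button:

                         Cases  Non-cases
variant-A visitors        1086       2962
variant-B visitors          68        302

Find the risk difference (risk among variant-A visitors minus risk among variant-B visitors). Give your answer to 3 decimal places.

risk, variant-A visitors = 1086/4048 = 0.2683
risk, variant-B visitors = 68/370 = 0.1838
risk difference = 0.2683 − 0.1838 = 0.084

RD: 0.084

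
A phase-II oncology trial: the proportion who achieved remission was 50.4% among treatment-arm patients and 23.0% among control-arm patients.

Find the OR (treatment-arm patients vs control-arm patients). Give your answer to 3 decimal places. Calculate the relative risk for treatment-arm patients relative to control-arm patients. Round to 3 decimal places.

OR = 3.402; RR = 2.191

odds, treatment-arm patients = 0.5040/0.4960 = 1.0161
odds, control-arm patients = 0.2300/0.7700 = 0.2987
OR = 1.0161 / 0.2987 = 3.402
RR = 0.5040 / 0.2300 = 2.191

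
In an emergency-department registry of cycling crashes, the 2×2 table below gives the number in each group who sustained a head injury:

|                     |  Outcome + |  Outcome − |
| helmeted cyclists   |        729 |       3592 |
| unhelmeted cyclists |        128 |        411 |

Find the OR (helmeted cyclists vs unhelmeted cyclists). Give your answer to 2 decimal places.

OR = (729 × 411) / (3592 × 128) = 299619/459776 ≈ 0.65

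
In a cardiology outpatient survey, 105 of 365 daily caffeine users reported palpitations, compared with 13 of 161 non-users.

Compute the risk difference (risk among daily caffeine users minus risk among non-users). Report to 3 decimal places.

0.207

risk, daily caffeine users = 105/365 = 0.2877
risk, non-users = 13/161 = 0.0807
risk difference = 0.2877 − 0.0807 = 0.207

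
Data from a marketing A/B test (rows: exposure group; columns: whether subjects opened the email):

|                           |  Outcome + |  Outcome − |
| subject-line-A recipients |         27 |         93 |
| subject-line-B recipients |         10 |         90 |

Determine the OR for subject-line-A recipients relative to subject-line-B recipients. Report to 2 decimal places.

odds, subject-line-A recipients = 27/93 = 0.2903
odds, subject-line-B recipients = 10/90 = 0.1111
OR = 0.2903 / 0.1111 = 2.61

2.61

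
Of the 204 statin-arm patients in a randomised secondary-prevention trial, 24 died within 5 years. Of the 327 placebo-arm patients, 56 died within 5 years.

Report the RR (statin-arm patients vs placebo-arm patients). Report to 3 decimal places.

0.687

risk, statin-arm patients = 24/204 = 0.1176
risk, placebo-arm patients = 56/327 = 0.1713
RR = 0.1176 / 0.1713 = 0.687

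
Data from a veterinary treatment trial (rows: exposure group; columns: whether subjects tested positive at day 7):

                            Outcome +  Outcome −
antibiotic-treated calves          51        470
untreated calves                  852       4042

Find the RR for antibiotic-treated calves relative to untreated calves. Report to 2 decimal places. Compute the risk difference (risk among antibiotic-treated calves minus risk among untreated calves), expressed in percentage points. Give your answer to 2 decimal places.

risk, antibiotic-treated calves = 51/521 = 0.0979
risk, untreated calves = 852/4894 = 0.1741
RR = 0.0979 / 0.1741 = 0.56
risk difference = 0.0979 − 0.1741 = -0.0762 → -7.62 percentage points

RR = 0.56; RD = -7.62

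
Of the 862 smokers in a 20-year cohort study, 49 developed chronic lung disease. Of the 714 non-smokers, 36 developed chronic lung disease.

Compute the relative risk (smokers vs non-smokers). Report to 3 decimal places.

risk, smokers = 49/862 = 0.0568
risk, non-smokers = 36/714 = 0.0504
RR = 0.0568 / 0.0504 = 1.127

1.127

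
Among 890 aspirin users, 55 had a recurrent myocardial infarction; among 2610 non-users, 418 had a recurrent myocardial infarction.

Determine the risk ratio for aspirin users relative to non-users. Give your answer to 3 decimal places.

risk, aspirin users = 55/890 = 0.0618
risk, non-users = 418/2610 = 0.1602
RR = 0.0618 / 0.1602 = 0.386

RR = 0.386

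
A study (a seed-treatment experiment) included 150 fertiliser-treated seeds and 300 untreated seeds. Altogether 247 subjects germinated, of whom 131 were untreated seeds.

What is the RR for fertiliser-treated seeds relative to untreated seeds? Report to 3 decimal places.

fertiliser-treated seeds with the outcome: 247 − 131 = 116
fertiliser-treated seeds without the outcome: 150 − 116 = 34
untreated seeds without the outcome: 300 − 131 = 169
risk, fertiliser-treated seeds = 116/150 = 0.7733
risk, untreated seeds = 131/300 = 0.4367
RR = 0.7733 / 0.4367 = 1.771

1.771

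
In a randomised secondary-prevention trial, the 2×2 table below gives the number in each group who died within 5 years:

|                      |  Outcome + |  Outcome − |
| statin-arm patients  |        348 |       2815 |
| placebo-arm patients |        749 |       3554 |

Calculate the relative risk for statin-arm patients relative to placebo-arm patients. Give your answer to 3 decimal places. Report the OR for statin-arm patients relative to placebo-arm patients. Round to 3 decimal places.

risk, statin-arm patients = 348/3163 = 0.1100
risk, placebo-arm patients = 749/4303 = 0.1741
RR = 0.1100 / 0.1741 = 0.632
OR = (348 × 3554) / (2815 × 749) = 1236792/2108435 ≈ 0.587

RR = 0.632; OR = 0.587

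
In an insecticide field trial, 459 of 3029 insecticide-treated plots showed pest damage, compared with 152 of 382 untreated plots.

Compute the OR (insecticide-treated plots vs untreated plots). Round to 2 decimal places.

OR: 0.27

odds, insecticide-treated plots = 459/2570 = 0.1786
odds, untreated plots = 152/230 = 0.6609
OR = 0.1786 / 0.6609 = 0.27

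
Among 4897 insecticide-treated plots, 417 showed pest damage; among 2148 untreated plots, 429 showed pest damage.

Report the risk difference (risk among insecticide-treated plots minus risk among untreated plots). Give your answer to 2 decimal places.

risk, insecticide-treated plots = 417/4897 = 0.0852
risk, untreated plots = 429/2148 = 0.1997
risk difference = 0.0852 − 0.1997 = -0.11

-0.11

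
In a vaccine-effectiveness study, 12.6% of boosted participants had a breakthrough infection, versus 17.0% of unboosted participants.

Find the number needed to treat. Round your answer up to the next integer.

23

absolute risk difference = 0.044000
1 / 0.044000 = 22.727 → round up → 23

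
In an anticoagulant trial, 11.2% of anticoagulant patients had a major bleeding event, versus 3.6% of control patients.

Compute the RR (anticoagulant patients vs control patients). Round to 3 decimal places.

RR = 0.11200 / 0.03600 = 3.111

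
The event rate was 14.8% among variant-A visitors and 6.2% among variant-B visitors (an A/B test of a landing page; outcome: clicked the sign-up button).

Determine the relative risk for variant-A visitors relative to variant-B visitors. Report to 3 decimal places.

RR = 0.1480 / 0.0620 = 2.387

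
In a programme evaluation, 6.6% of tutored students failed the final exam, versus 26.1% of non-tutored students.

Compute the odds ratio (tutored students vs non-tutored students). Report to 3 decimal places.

odds, tutored students = 0.0660/0.9340 = 0.0707
odds, non-tutored students = 0.2610/0.7390 = 0.3532
OR = 0.0707 / 0.3532 = 0.200

OR = 0.200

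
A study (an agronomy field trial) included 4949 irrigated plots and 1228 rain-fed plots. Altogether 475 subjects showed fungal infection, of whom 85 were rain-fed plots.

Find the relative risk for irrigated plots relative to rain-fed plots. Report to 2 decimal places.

RR = 1.14

irrigated plots with the outcome: 475 − 85 = 390
irrigated plots without the outcome: 4949 − 390 = 4559
rain-fed plots without the outcome: 1228 − 85 = 1143
risk, irrigated plots = 390/4949 = 0.0788
risk, rain-fed plots = 85/1228 = 0.0692
RR = 0.0788 / 0.0692 = 1.14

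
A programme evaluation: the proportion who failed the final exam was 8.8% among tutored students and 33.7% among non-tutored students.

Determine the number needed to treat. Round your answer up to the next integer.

absolute risk difference = 0.249000
1 / 0.249000 = 4.016 → round up → 5

NNT: 5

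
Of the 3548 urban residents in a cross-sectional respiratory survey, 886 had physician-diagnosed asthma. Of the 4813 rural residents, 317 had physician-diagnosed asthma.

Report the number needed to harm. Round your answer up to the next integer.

6

risk, urban residents = 886/3548 = 0.249718
risk, rural residents = 317/4813 = 0.065863
absolute risk difference = 0.183855
1 / 0.183855 = 5.439 → round up → 6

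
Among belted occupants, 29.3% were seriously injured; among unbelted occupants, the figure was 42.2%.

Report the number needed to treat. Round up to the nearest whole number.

absolute risk difference = 0.129000
1 / 0.129000 = 7.752 → round up → 8

NNT = 8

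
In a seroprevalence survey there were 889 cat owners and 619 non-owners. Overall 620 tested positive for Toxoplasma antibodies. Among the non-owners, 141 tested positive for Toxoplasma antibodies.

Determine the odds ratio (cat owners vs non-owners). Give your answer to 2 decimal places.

cat owners with the outcome: 620 − 141 = 479
cat owners without the outcome: 889 − 479 = 410
non-owners without the outcome: 619 − 141 = 478
OR = (479 × 478) / (410 × 141) = 228962/57810 ≈ 3.96

OR: 3.96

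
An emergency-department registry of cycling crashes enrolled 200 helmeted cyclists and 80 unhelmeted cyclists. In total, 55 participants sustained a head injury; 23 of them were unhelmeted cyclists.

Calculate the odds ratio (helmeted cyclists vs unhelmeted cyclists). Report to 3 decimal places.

helmeted cyclists with the outcome: 55 − 23 = 32
helmeted cyclists without the outcome: 200 − 32 = 168
unhelmeted cyclists without the outcome: 80 − 23 = 57
OR = (32 × 57) / (168 × 23) = 1824/3864 ≈ 0.472

0.472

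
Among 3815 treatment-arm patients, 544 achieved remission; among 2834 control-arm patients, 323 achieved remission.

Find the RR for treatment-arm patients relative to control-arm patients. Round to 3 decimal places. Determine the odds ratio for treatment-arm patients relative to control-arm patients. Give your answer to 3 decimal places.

risk, treatment-arm patients = 544/3815 = 0.1426
risk, control-arm patients = 323/2834 = 0.1140
RR = 0.1426 / 0.1140 = 1.251
OR = (544 × 2511) / (3271 × 323) = 1365984/1056533 ≈ 1.293

RR = 1.251; OR = 1.293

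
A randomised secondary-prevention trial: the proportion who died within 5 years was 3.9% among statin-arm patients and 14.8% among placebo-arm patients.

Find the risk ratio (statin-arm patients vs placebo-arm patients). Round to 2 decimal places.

RR = 0.03900 / 0.14800 = 0.26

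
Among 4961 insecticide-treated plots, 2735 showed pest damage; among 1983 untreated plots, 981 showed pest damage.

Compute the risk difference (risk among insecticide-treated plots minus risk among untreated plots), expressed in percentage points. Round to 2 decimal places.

risk, insecticide-treated plots = 2735/4961 = 0.5513
risk, untreated plots = 981/1983 = 0.4947
risk difference = 0.5513 − 0.4947 = 0.0566 → 5.66 percentage points

5.66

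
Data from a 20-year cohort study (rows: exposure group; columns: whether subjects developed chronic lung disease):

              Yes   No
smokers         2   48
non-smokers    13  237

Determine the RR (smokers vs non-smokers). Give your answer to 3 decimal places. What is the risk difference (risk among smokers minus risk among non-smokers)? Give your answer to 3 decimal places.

risk, smokers = 2/50 = 0.04000
risk, non-smokers = 13/250 = 0.05200
RR = 0.04000 / 0.05200 = 0.769
risk difference = 0.04000 − 0.05200 = -0.012

RR = 0.769; RD = -0.012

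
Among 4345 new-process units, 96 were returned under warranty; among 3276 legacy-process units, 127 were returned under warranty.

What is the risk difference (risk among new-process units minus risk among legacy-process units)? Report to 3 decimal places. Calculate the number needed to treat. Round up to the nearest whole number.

risk, new-process units = 96/4345 = 0.02209
risk, legacy-process units = 127/3276 = 0.03877
risk difference = 0.02209 − 0.03877 = -0.017
absolute risk difference = 0.016672
1 / 0.016672 = 59.981 → round up → 60

RD = -0.017; NNT = 60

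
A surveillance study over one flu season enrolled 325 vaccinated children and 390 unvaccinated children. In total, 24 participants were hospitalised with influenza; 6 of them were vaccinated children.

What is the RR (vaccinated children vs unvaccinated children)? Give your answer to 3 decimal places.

RR ≈ 0.400

vaccinated children without the outcome: 325 − 6 = 319
unvaccinated children with the outcome: 24 − 6 = 18
unvaccinated children without the outcome: 390 − 18 = 372
risk, vaccinated children = 6/325 = 0.01846
risk, unvaccinated children = 18/390 = 0.04615
RR = 0.01846 / 0.04615 = 0.400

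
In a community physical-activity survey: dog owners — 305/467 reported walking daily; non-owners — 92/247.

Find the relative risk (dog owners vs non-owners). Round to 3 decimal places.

risk, dog owners = 305/467 = 0.6531
risk, non-owners = 92/247 = 0.3725
RR = 0.6531 / 0.3725 = 1.753

1.753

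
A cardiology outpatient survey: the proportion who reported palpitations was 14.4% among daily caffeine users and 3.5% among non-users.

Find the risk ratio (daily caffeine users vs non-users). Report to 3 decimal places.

RR = 0.14400 / 0.03500 = 4.114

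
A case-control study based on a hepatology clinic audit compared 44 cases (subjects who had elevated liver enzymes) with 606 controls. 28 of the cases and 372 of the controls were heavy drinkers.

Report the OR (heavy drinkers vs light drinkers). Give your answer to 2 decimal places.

OR = (28 × 234) / (372 × 16) = 6552/5952 ≈ 1.10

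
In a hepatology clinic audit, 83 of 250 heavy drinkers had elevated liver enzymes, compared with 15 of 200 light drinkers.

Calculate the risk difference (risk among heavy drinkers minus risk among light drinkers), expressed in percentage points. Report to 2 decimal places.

RD: 25.70

risk, heavy drinkers = 83/250 = 0.3320
risk, light drinkers = 15/200 = 0.0750
risk difference = 0.3320 − 0.0750 = 0.2570 → 25.70 percentage points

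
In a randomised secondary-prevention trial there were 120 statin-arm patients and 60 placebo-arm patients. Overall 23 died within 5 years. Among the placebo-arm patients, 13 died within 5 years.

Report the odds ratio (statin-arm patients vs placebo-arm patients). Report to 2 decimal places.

statin-arm patients with the outcome: 23 − 13 = 10
statin-arm patients without the outcome: 120 − 10 = 110
placebo-arm patients without the outcome: 60 − 13 = 47
OR = (10 × 47) / (110 × 13) = 470/1430 ≈ 0.33

0.33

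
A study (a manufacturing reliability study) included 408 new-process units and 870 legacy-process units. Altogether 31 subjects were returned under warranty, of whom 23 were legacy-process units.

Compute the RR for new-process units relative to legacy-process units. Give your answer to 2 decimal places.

new-process units with the outcome: 31 − 23 = 8
new-process units without the outcome: 408 − 8 = 400
legacy-process units without the outcome: 870 − 23 = 847
risk, new-process units = 8/408 = 0.01961
risk, legacy-process units = 23/870 = 0.02644
RR = 0.01961 / 0.02644 = 0.74

RR = 0.74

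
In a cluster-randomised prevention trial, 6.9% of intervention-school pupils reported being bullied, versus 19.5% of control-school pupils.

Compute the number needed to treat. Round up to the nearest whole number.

NNT: 8

absolute risk difference = 0.126000
1 / 0.126000 = 7.937 → round up → 8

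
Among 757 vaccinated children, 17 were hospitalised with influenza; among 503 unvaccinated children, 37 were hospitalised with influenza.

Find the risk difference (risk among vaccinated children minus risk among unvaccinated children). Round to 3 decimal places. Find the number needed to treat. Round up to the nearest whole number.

risk, vaccinated children = 17/757 = 0.02246
risk, unvaccinated children = 37/503 = 0.07356
risk difference = 0.02246 − 0.07356 = -0.051
absolute risk difference = 0.051102
1 / 0.051102 = 19.569 → round up → 20

RD = -0.051; NNT = 20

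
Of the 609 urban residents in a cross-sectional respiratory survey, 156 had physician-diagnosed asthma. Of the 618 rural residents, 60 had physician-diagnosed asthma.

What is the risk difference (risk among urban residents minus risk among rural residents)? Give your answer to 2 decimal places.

risk, urban residents = 156/609 = 0.2562
risk, rural residents = 60/618 = 0.0971
risk difference = 0.2562 − 0.0971 = 0.16

0.16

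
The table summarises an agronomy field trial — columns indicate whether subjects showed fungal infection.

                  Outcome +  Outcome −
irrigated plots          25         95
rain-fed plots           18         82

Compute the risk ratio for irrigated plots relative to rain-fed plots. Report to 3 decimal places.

risk, irrigated plots = 25/120 = 0.2083
risk, rain-fed plots = 18/100 = 0.1800
RR = 0.2083 / 0.1800 = 1.157

1.157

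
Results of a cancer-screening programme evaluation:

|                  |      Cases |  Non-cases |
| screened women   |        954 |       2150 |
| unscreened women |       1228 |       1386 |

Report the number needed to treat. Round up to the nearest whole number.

risk, screened women = 954/3104 = 0.307345
risk, unscreened women = 1228/2614 = 0.469778
absolute risk difference = 0.162433
1 / 0.162433 = 6.156 → round up → 7

NNT: 7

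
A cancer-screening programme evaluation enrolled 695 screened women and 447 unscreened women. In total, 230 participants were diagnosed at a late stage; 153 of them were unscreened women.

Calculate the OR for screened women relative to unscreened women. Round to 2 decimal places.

0.24

screened women with the outcome: 230 − 153 = 77
screened women without the outcome: 695 − 77 = 618
unscreened women without the outcome: 447 − 153 = 294
odds, screened women = 77/618 = 0.1246
odds, unscreened women = 153/294 = 0.5204
OR = 0.1246 / 0.5204 = 0.24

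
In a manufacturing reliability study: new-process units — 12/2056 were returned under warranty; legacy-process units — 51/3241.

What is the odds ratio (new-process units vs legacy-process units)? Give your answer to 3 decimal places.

OR = (12 × 3190) / (2044 × 51) = 38280/104244 ≈ 0.367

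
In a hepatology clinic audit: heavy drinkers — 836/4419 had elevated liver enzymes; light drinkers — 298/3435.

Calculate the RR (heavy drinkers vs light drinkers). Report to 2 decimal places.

risk, heavy drinkers = 836/4419 = 0.1892
risk, light drinkers = 298/3435 = 0.0868
RR = 0.1892 / 0.0868 = 2.18

2.18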